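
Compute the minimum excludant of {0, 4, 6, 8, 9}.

1

0 is in the set but 1 is not, so the mex is 1.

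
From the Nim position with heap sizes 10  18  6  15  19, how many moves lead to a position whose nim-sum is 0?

5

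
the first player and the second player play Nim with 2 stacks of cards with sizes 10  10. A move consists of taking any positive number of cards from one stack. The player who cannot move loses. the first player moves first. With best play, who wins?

the second player wins

Nim-sum: 10 XOR 10 = 0.
The nim-sum is 0, so this is a P-position: the player to move is in a losing position under optimal play; the first player is about to move from it and so loses — the second player wins.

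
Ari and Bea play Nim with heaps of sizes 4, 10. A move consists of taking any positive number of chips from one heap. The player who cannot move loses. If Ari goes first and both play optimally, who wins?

Bitwise XOR of the heap sizes:
  0100  (4)
  1010  (10)
  ----
  1110  (14)
The nim-sum is 14 ≠ 0, so this is an N-position: the player to move can win; Ari has a winning move.

Ari wins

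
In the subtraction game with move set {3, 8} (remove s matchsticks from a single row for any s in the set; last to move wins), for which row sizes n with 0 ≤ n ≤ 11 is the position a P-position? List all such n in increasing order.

Compute g(0), g(1), … for moves {3, 8}:
k:     0  1  2  3  4  5  6  7  8  9 10 11
g(k):  0  0  0  1  1  1  0  0  2  1  1  0
The P-positions (g = 0) in 0..11 are 0, 1, 2, 6, 7, 11.

0, 1, 2, 6, 7, 11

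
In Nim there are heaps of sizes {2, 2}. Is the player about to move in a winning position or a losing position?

Compute the nim-sum pairwise:
2 ⊕ 2 = 0
The nim-sum is 0, so this is a P-position: the player to move is in a losing position under optimal play.

Losing position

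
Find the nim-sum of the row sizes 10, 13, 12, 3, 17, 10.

Write each in binary and XOR column by column:
  01010  (10)
  01101  (13)
  01100  (12)
  00011  (3)
  10001  (17)
  01010  (10)
  -----
  10011  (19)

19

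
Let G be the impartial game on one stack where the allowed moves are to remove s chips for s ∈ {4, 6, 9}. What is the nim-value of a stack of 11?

2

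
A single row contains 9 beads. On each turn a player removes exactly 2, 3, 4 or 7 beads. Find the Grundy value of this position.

4

Compute g(0), g(1), … for moves {2, 3, 4, 7}:
g(0) = mex{} = 0
g(1) = mex{} = 0
g(2) = mex{0} = 1
g(3) = mex{0} = 1
g(4) = mex{0,1} = 2
g(5) = mex{0,1} = 2
g(6) = mex{1,2} = 0
g(7) = mex{0,1,2} = 3
g(8) = mex{0,2} = 1
g(9) = mex{0,1,2,3} = 4
So g(9) = 4.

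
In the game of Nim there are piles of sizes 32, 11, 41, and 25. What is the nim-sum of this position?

Nim-sum: 32 XOR 11 XOR 41 XOR 25 = 27.

27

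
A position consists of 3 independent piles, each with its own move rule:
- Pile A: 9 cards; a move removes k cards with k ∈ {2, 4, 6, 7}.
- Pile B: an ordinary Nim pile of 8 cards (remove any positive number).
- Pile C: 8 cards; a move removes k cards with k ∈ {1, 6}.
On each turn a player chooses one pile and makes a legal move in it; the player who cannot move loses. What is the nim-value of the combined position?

9

Build the Grundy sequence for pile A with g(k) = mex{g(k−s) : s ∈ {2, 4, 6, 7}, s ≤ k}:
g(0) = mex{} = 0
g(1) = mex{} = 0
g(2) = mex{0} = 1
g(3) = mex{0} = 1
g(4) = mex{0,1} = 2
g(5) = mex{0,1} = 2
g(6) = mex{0,1,2} = 3
g(7) = mex{0,1,2} = 3
g(8) = mex{0,1,2,3} = 4
g(9) = mex{1,2,3} = 0
So g(9) = 0.
Pile B is a plain Nim pile of size 8, so its Grundy value is 8.
Build the Grundy sequence for pile C with g(k) = mex{g(k−s) : s ∈ {1, 6}, s ≤ k}:
g(0) = mex{} = 0
g(1) = mex{0} = 1
g(2) = mex{1} = 0
g(3) = mex{0} = 1
g(4) = mex{1} = 0
g(5) = mex{0} = 1
g(6) = mex{0,1} = 2
g(7) = mex{1,2} = 0
g(8) = mex{0} = 1
So g(8) = 1.
By the Sprague-Grundy theorem, the Grundy value of a sum of independent games is the XOR of the component values.
Combined value = 0 ⊕ 8 ⊕ 1 = 9.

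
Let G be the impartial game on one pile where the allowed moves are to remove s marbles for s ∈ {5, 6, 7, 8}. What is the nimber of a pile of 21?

1

Grundy values for subtraction set {5, 6, 7, 8}:
k:     0  1  2  3  4  5  6  7  8  9 10 11 12 13 14 15 16 17 18 19 20 21
g(k):  0  0  0  0  0  1  1  1  1  1  2  2  2  0  0  0  0  0  1  1  1  1
So g(21) = 1.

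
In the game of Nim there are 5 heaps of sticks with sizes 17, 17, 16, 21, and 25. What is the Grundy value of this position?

28

Nim-sum: 17 ⊕ 17 ⊕ 16 ⊕ 21 ⊕ 25 = 28.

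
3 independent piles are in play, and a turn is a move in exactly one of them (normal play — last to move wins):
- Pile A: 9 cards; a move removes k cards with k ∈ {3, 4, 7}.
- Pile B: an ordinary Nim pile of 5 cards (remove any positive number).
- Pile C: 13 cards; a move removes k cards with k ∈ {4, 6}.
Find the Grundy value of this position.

6

Grundy values for pile A (subtraction set {3, 4, 7}):
g(0) = mex{} = 0
g(1) = mex{} = 0
g(2) = mex{} = 0
g(3) = mex{0} = 1
g(4) = mex{0} = 1
g(5) = mex{0} = 1
g(6) = mex{0,1} = 2
g(7) = mex{0,1} = 2
g(8) = mex{0,1} = 2
g(9) = mex{0,1,2} = 3
So g(9) = 3.
Pile B is a plain Nim pile of size 5, so its Grundy value is 5.
Build the Grundy sequence for pile C with g(k) = mex{g(k−s) : s ∈ {4, 6}, s ≤ k}:
k:     0  1  2  3  4  5  6  7  8  9 10 11 12 13
g(k):  0  0  0  0  1  1  1  1  2  2  0  0  0  0
So g(13) = 0.
By the Sprague-Grundy theorem, the Grundy value of a sum of independent games is the XOR of the component values.
Combined value = 3 ⊕ 5 ⊕ 0 = 6.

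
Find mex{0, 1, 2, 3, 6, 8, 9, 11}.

The values 0, 1, 2, 3 are all present; 4 is the first non-negative integer missing from the set.

4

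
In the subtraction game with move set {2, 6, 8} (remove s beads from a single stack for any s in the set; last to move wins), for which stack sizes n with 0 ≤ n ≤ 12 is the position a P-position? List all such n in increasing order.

0, 1, 4, 5

Build the Grundy sequence with g(k) = mex{g(k−s) : s ∈ {2, 6, 8}, s ≤ k}:
k:     0  1  2  3  4  5  6  7  8  9 10 11 12
g(k):  0  0  1  1  0  0  1  1  2  2  3  3  2
The P-positions (g = 0) in 0..12 are 0, 1, 4, 5.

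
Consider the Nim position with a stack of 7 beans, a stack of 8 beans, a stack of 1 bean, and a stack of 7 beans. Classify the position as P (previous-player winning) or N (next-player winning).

In binary:
  0111  (7)
  1000  (8)
  0001  (1)
  0111  (7)
  ----
  1001  (9)
The nim-sum is 9 ≠ 0, so this is an N-position: the player to move can win.

N-position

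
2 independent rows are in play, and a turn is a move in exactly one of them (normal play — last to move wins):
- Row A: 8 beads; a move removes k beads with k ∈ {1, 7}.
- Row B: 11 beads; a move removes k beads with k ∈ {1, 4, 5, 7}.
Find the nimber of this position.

Grundy values for row A (subtraction set {1, 7}):
g(0) = mex{} = 0
g(1) = mex{0} = 1
g(2) = mex{1} = 0
g(3) = mex{0} = 1
g(4) = mex{1} = 0
g(5) = mex{0} = 1
g(6) = mex{1} = 0
g(7) = mex{0} = 1
g(8) = mex{1} = 0
So g(8) = 0.
Grundy values for row B (subtraction set {1, 4, 5, 7}):
g(0) = mex{} = 0
g(1) = mex{0} = 1
g(2) = mex{1} = 0
g(3) = mex{0} = 1
g(4) = mex{0,1} = 2
g(5) = mex{0,1,2} = 3
g(6) = mex{0,1,3} = 2
g(7) = mex{0,1,2} = 3
g(8) = mex{1,2,3} = 0
g(9) = mex{0,2,3} = 1
g(10) = mex{1,2,3} = 0
g(11) = mex{0,2,3} = 1
So g(11) = 1.
The value of a disjunctive sum is the nim-sum of the parts.
Combined value = 0 XOR 1 = 1.

1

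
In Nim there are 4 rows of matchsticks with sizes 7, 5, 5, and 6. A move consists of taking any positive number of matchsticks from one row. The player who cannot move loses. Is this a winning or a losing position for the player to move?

Winning position

Bitwise XOR of the heap sizes:
  111  (7)
  101  (5)
  101  (5)
  110  (6)
  ---
  001  (1)
The nim-sum is 1 ≠ 0, so this is an N-position: the player to move can win.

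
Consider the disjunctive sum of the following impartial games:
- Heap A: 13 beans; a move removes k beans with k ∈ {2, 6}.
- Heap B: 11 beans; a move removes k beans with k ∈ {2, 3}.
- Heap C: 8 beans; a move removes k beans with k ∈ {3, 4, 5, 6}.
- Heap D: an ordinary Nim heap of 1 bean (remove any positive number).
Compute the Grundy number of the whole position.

Build the Grundy sequence for heap A with g(k) = mex{g(k−s) : s ∈ {2, 6}, s ≤ k}:
g(0) = mex{} = 0
g(1) = mex{} = 0
g(2) = mex{0} = 1
g(3) = mex{0} = 1
g(4) = mex{1} = 0
g(5) = mex{1} = 0
g(6) = mex{0} = 1
g(7) = mex{0} = 1
g(8) = mex{1} = 0
g(9) = mex{1} = 0
g(10) = mex{0} = 1
g(11) = mex{0} = 1
g(12) = mex{1} = 0
g(13) = mex{1} = 0
So g(13) = 0.
Build the Grundy sequence for heap B with g(k) = mex{g(k−s) : s ∈ {2, 3}, s ≤ k}:
g(0) = mex{} = 0
g(1) = mex{} = 0
g(2) = mex{0} = 1
g(3) = mex{0} = 1
g(4) = mex{0,1} = 2
g(5) = mex{1} = 0
g(6) = mex{1,2} = 0
g(7) = mex{0,2} = 1
g(8) = mex{0} = 1
g(9) = mex{0,1} = 2
g(10) = mex{1} = 0
g(11) = mex{1,2} = 0
So g(11) = 0.
Build the Grundy sequence for heap C with g(k) = mex{g(k−s) : s ∈ {3, 4, 5, 6}, s ≤ k}:
k:     0  1  2  3  4  5  6  7  8
g(k):  0  0  0  1  1  1  2  2  2
So g(8) = 2.
Heap D is a plain Nim heap of size 1, so its Grundy value is 1.
The value of a disjunctive sum is the nim-sum of the parts.
Combined value = 0 XOR 0 XOR 2 XOR 1 = 3.

3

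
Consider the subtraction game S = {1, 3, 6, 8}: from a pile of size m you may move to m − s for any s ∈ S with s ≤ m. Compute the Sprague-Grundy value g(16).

Grundy values for subtraction set {1, 3, 6, 8}:
k:     0  1  2  3  4  5  6  7  8  9 10 11 12 13 14 15 16
g(k):  0  1  0  1  0  1  2  3  2  0  1  0  1  0  1  2  3
So g(16) = 3.

3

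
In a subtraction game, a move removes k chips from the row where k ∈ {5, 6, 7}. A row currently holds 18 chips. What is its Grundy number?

Compute g(0), g(1), … for moves {5, 6, 7}:
k:     0  1  2  3  4  5  6  7  8  9 10 11 12 13 14 15 16 17 18
g(k):  0  0  0  0  0  1  1  1  1  1  2  2  0  0  0  0  0  1  1
So g(18) = 1.

1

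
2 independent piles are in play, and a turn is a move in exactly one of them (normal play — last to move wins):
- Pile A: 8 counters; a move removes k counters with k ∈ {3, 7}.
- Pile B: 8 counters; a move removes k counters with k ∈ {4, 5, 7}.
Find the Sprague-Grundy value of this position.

0

For pile A, compute g(0), g(1), … with moves {3, 7}:
g(0) = mex{} = 0
g(1) = mex{} = 0
g(2) = mex{} = 0
g(3) = mex{0} = 1
g(4) = mex{0} = 1
g(5) = mex{0} = 1
g(6) = mex{1} = 0
g(7) = mex{0,1} = 2
g(8) = mex{0,1} = 2
So g(8) = 2.
For pile B, compute g(0), g(1), … with moves {4, 5, 7}:
g(0) = mex{} = 0
g(1) = mex{} = 0
g(2) = mex{} = 0
g(3) = mex{} = 0
g(4) = mex{0} = 1
g(5) = mex{0} = 1
g(6) = mex{0} = 1
g(7) = mex{0} = 1
g(8) = mex{0,1} = 2
So g(8) = 2.
The value of a disjunctive sum is the nim-sum of the parts.
Combined value = 2 XOR 2 = 0.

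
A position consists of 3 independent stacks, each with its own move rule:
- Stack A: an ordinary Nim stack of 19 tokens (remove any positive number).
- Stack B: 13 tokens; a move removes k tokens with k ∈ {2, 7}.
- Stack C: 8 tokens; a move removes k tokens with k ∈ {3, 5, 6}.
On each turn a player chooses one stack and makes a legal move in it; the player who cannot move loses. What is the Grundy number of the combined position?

17

Stack A is a plain Nim stack of size 19, so its Grundy value is 19.
Build the Grundy sequence for stack B with g(k) = mex{g(k−s) : s ∈ {2, 7}, s ≤ k}:
g(0) = mex{} = 0
g(1) = mex{} = 0
g(2) = mex{0} = 1
g(3) = mex{0} = 1
g(4) = mex{1} = 0
g(5) = mex{1} = 0
g(6) = mex{0} = 1
g(7) = mex{0} = 1
g(8) = mex{0,1} = 2
g(9) = mex{1} = 0
g(10) = mex{1,2} = 0
g(11) = mex{0} = 1
g(12) = mex{0} = 1
g(13) = mex{1} = 0
So g(13) = 0.
Grundy values for stack C (subtraction set {3, 5, 6}):
k:     0  1  2  3  4  5  6  7  8
g(k):  0  0  0  1  1  1  2  2  2
So g(8) = 2.
The value of a disjunctive sum is the nim-sum of the parts.
Combined value = 19 XOR 0 XOR 2 = 17.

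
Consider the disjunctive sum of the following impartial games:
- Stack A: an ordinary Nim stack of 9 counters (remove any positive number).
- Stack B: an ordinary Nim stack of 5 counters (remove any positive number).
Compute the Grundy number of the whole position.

Stack A is a plain Nim stack of size 9, so its Grundy value is 9.
Stack B is a plain Nim stack of size 5, so its Grundy value is 5.
The value of a disjunctive sum is the nim-sum of the parts.
Combined value = 9 XOR 5 = 12.

12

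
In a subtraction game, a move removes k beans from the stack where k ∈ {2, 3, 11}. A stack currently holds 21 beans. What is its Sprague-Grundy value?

1

Compute g(0), g(1), … for moves {2, 3, 11}:
k:     0  1  2  3  4  5  6  7  8  9 10 11 12 13 14 15 16 17 18 19 20 21
g(k):  0  0  1  1  2  0  0  1  1  2  0  3  1  2  0  0  1  1  2  0  0  1
So g(21) = 1.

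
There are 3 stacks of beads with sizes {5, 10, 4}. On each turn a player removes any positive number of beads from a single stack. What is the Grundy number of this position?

11

Compute the nim-sum pairwise:
5 ⊕ 10 = 15
15 ⊕ 4 = 11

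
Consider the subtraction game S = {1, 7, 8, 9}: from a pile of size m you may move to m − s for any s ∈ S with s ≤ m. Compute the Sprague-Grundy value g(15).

Compute g(0), g(1), … for moves {1, 7, 8, 9}:
k:     0  1  2  3  4  5  6  7  8  9 10 11 12 13 14 15
g(k):  0  1  0  1  0  1  0  1  2  3  2  3  2  3  2  3
So g(15) = 3.

3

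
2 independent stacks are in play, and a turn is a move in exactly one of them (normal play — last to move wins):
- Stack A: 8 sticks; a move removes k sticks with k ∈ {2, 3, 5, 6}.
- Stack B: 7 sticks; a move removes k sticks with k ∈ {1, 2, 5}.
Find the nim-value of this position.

1

Grundy values for stack A (subtraction set {2, 3, 5, 6}):
g(0) = mex{} = 0
g(1) = mex{} = 0
g(2) = mex{0} = 1
g(3) = mex{0} = 1
g(4) = mex{0,1} = 2
g(5) = mex{0,1} = 2
g(6) = mex{0,1,2} = 3
g(7) = mex{0,1,2} = 3
g(8) = mex{1,2,3} = 0
So g(8) = 0.
For stack B, compute g(0), g(1), … with moves {1, 2, 5}:
g(0) = mex{} = 0
g(1) = mex{0} = 1
g(2) = mex{0,1} = 2
g(3) = mex{1,2} = 0
g(4) = mex{0,2} = 1
g(5) = mex{0,1} = 2
g(6) = mex{1,2} = 0
g(7) = mex{0,2} = 1
So g(7) = 1.
The value of a disjunctive sum is the nim-sum of the parts.
Combined value = 0 XOR 1 = 1.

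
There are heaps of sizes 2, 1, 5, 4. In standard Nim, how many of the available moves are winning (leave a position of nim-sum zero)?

Write each in binary and XOR column by column:
  010  (2)
  001  (1)
  101  (5)
  100  (4)
  ---
  010  (2)
The overall nim-sum is X = 2. A heap of size p has a winning move iff p XOR X < p (reduce it to p XOR X).
  2: 2 XOR 2 = 0 < 2 — winning move (to 0).
  1: 1 XOR 2 = 3 ≥ 1 — no move.
  5: 5 XOR 2 = 7 ≥ 5 — no move.
  4: 4 XOR 2 = 6 ≥ 4 — no move.
That gives 1 winning move.

1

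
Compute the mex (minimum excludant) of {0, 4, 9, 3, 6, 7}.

1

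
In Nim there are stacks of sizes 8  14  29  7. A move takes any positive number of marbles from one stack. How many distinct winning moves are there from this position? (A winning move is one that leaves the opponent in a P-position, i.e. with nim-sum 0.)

1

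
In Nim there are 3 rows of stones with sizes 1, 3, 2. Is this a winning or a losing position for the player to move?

Losing position

In binary:
  01  (1)
  11  (3)
  10  (2)
  --
  00  (0)
The nim-sum is 0, so this is a P-position: the player to move is in a losing position under optimal play.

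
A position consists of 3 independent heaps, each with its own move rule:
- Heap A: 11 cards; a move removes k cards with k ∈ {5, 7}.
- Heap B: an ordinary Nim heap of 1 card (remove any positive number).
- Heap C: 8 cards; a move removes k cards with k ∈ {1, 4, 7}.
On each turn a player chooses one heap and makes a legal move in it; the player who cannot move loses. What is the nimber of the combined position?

3

For heap A, compute g(0), g(1), … with moves {5, 7}:
k:     0  1  2  3  4  5  6  7  8  9 10 11
g(k):  0  0  0  0  0  1  1  1  1  1  2  2
So g(11) = 2.
Heap B is a plain Nim heap of size 1, so its Grundy value is 1.
Build the Grundy sequence for heap C with g(k) = mex{g(k−s) : s ∈ {1, 4, 7}, s ≤ k}:
g(0) = mex{} = 0
g(1) = mex{0} = 1
g(2) = mex{1} = 0
g(3) = mex{0} = 1
g(4) = mex{0,1} = 2
g(5) = mex{1,2} = 0
g(6) = mex{0} = 1
g(7) = mex{0,1} = 2
g(8) = mex{1,2} = 0
So g(8) = 0.
The value of a disjunctive sum is the nim-sum of the parts.
Combined value = 2 XOR 1 XOR 0 = 3.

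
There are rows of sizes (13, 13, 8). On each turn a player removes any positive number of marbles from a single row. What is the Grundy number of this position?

8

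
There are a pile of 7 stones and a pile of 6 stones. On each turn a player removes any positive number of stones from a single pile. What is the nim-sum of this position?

1

Nim-sum: 7 ⊕ 6 = 1.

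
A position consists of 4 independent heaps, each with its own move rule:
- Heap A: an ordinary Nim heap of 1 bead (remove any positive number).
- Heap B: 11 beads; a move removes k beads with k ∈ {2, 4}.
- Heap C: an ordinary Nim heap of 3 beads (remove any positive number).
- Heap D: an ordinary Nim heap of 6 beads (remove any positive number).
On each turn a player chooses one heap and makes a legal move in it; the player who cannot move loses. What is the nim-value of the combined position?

6

Heap A is a plain Nim heap of size 1, so its Grundy value is 1.
Grundy values for heap B (subtraction set {2, 4}):
k:     0  1  2  3  4  5  6  7  8  9 10 11
g(k):  0  0  1  1  2  2  0  0  1  1  2  2
So g(11) = 2.
Heap C is a plain Nim heap of size 3, so its Grundy value is 3.
Heap D is a plain Nim heap of size 6, so its Grundy value is 6.
The value of a disjunctive sum is the nim-sum of the parts.
Combined value = 1 ⊕ 2 ⊕ 3 ⊕ 6 = 6.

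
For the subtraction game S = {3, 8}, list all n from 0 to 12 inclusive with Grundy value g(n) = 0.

Build the Grundy sequence with g(k) = mex{g(k−s) : s ∈ {3, 8}, s ≤ k}:
g(0) = mex{} = 0
g(1) = mex{} = 0
g(2) = mex{} = 0
g(3) = mex{0} = 1
g(4) = mex{0} = 1
g(5) = mex{0} = 1
g(6) = mex{1} = 0
g(7) = mex{1} = 0
g(8) = mex{0,1} = 2
g(9) = mex{0} = 1
g(10) = mex{0} = 1
g(11) = mex{1,2} = 0
g(12) = mex{1} = 0
The P-positions (g = 0) in 0..12 are 0, 1, 2, 6, 7, 11, 12.

0, 1, 2, 6, 7, 11, 12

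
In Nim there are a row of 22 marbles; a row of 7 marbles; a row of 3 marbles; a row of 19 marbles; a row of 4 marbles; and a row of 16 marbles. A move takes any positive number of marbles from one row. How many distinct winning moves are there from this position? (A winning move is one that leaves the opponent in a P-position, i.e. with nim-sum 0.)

Bitwise XOR of the heap sizes:
  10110  (22)
  00111  (7)
  00011  (3)
  10011  (19)
  00100  (4)
  10000  (16)
  -----
  10101  (21)
The overall nim-sum is X = 21. A row of size p has a winning move iff p XOR X < p (reduce it to p XOR X).
  22: 22 XOR 21 = 3 < 22 — winning move (to 3).
  7: 7 XOR 21 = 18 ≥ 7 — no move.
  3: 3 XOR 21 = 22 ≥ 3 — no move.
  19: 19 XOR 21 = 6 < 19 — winning move (to 6).
  4: 4 XOR 21 = 17 ≥ 4 — no move.
  16: 16 XOR 21 = 5 < 16 — winning move (to 5).
That gives 3 winning moves.

3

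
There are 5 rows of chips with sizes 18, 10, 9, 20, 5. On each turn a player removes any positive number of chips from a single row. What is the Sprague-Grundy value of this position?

0

Bitwise XOR of the heap sizes:
  10010  (18)
  01010  (10)
  01001  (9)
  10100  (20)
  00101  (5)
  -----
  00000  (0)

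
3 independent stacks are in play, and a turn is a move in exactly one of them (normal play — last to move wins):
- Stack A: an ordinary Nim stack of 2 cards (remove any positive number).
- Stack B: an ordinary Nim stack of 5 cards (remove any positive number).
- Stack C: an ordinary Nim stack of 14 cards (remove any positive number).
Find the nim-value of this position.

9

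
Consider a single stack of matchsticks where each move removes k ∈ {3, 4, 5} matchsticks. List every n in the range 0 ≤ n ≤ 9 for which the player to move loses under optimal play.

0, 1, 2, 8, 9

Build the Grundy sequence with g(k) = mex{g(k−s) : s ∈ {3, 4, 5}, s ≤ k}:
g(0) = mex{} = 0
g(1) = mex{} = 0
g(2) = mex{} = 0
g(3) = mex{0} = 1
g(4) = mex{0} = 1
g(5) = mex{0} = 1
g(6) = mex{0,1} = 2
g(7) = mex{0,1} = 2
g(8) = mex{1} = 0
g(9) = mex{1,2} = 0
The P-positions (g = 0) in 0..9 are 0, 1, 2, 8, 9.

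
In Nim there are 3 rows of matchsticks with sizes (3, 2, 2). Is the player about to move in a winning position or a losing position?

Winning position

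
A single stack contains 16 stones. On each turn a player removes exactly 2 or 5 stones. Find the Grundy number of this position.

1

Build the Grundy sequence with g(k) = mex{g(k−s) : s ∈ {2, 5}, s ≤ k}:
k:     0  1  2  3  4  5  6  7  8  9 10 11 12 13 14 15 16
g(k):  0  0  1  1  0  2  1  0  0  1  1  0  2  1  0  0  1
So g(16) = 1.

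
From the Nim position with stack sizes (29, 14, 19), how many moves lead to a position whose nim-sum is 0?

0

Bitwise XOR of the heap sizes:
  11101  (29)
  01110  (14)
  10011  (19)
  -----
  00000  (0)
The nim-sum is already 0, so every move leaves a nonzero nim-sum — there are no winning moves.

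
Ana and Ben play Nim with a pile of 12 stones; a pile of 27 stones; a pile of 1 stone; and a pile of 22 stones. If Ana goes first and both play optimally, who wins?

Nim-sum: 12 ^ 27 ^ 1 ^ 22 = 0.
The nim-sum is 0, so this is a P-position: the player to move is in a losing position under optimal play; Ana is about to move from it and so loses — Ben wins.

Ben wins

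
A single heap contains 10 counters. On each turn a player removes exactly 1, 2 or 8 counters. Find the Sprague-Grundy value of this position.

Compute g(0), g(1), … for moves {1, 2, 8}:
g(0) = mex{} = 0
g(1) = mex{0} = 1
g(2) = mex{0,1} = 2
g(3) = mex{1,2} = 0
g(4) = mex{0,2} = 1
g(5) = mex{0,1} = 2
g(6) = mex{1,2} = 0
g(7) = mex{0,2} = 1
g(8) = mex{0,1} = 2
g(9) = mex{1,2} = 0
g(10) = mex{0,2} = 1
So g(10) = 1.

1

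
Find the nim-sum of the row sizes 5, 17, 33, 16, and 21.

48

Compute the nim-sum pairwise:
5 XOR 17 = 20
20 XOR 33 = 53
53 XOR 16 = 37
37 XOR 21 = 48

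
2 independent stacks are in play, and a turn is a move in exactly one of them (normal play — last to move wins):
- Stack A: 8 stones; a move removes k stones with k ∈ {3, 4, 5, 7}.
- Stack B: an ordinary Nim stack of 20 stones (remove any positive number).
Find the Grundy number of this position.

Build the Grundy sequence for stack A with g(k) = mex{g(k−s) : s ∈ {3, 4, 5, 7}, s ≤ k}:
k:     0  1  2  3  4  5  6  7  8
g(k):  0  0  0  1  1  1  2  2  2
So g(8) = 2.
Stack B is a plain Nim stack of size 20, so its Grundy value is 20.
The value of a disjunctive sum is the nim-sum of the parts.
Combined value = 2 XOR 20 = 22.

22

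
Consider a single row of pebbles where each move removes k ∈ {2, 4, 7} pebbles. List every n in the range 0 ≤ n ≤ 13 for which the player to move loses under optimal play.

Grundy values for subtraction set {2, 4, 7}:
g(0) = mex{} = 0
g(1) = mex{} = 0
g(2) = mex{0} = 1
g(3) = mex{0} = 1
g(4) = mex{0,1} = 2
g(5) = mex{0,1} = 2
g(6) = mex{1,2} = 0
g(7) = mex{0,1,2} = 3
g(8) = mex{0,2} = 1
g(9) = mex{1,2,3} = 0
g(10) = mex{0,1} = 2
g(11) = mex{0,2,3} = 1
g(12) = mex{1,2} = 0
g(13) = mex{0,1} = 2
The P-positions (g = 0) in 0..13 are 0, 1, 6, 9, 12.

0, 1, 6, 9, 12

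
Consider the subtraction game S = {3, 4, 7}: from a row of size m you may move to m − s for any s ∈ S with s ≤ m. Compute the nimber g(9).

3

Build the Grundy sequence with g(k) = mex{g(k−s) : s ∈ {3, 4, 7}, s ≤ k}:
k:     0  1  2  3  4  5  6  7  8  9
g(k):  0  0  0  1  1  1  2  2  2  3
So g(9) = 3.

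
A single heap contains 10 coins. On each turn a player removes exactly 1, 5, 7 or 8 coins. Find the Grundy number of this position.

2

Build the Grundy sequence with g(k) = mex{g(k−s) : s ∈ {1, 5, 7, 8}, s ≤ k}:
k:     0  1  2  3  4  5  6  7  8  9 10
g(k):  0  1  0  1  0  1  0  1  2  3  2
So g(10) = 2.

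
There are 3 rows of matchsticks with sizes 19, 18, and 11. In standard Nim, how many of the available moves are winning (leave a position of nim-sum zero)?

1

Compute the nim-sum pairwise:
19 XOR 18 = 1
1 XOR 11 = 10
The overall nim-sum is X = 10. A row of size p has a winning move iff p XOR X < p (reduce it to p XOR X).
  19: 19 XOR 10 = 25 ≥ 19 — no move.
  18: 18 XOR 10 = 24 ≥ 18 — no move.
  11: 11 XOR 10 = 1 < 11 — winning move (to 1).
That gives 1 winning move.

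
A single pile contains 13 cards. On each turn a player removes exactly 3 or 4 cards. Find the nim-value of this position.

2

Grundy values for subtraction set {3, 4}:
k:     0  1  2  3  4  5  6  7  8  9 10 11 12 13
g(k):  0  0  0  1  1  1  2  0  0  0  1  1  1  2
So g(13) = 2.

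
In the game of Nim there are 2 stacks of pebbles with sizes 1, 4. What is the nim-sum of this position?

Nim-sum: 1 XOR 4 = 5.

5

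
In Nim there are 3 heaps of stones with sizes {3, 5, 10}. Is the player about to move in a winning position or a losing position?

Compute the nim-sum pairwise:
3 XOR 5 = 6
6 XOR 10 = 12
The nim-sum is 12 ≠ 0, so this is an N-position: the player to move can win.

Winning position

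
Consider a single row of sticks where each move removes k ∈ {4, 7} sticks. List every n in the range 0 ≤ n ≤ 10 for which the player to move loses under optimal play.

0, 1, 2, 3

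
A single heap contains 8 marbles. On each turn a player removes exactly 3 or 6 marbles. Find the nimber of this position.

2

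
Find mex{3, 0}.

1

0 is in the set but 1 is not, so the mex is 1.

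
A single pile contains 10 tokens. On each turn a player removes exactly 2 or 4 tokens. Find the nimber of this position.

Grundy values for subtraction set {2, 4}:
k:     0  1  2  3  4  5  6  7  8  9 10
g(k):  0  0  1  1  2  2  0  0  1  1  2
So g(10) = 2.

2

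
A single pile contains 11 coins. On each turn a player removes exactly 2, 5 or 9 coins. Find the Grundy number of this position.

0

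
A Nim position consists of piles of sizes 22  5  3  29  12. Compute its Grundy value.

Compute the nim-sum pairwise:
22 XOR 5 = 19
19 XOR 3 = 16
16 XOR 29 = 13
13 XOR 12 = 1

1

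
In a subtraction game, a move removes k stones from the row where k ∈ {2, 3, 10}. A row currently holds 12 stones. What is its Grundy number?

Build the Grundy sequence with g(k) = mex{g(k−s) : s ∈ {2, 3, 10}, s ≤ k}:
g(0) = mex{} = 0
g(1) = mex{} = 0
g(2) = mex{0} = 1
g(3) = mex{0} = 1
g(4) = mex{0,1} = 2
g(5) = mex{1} = 0
g(6) = mex{1,2} = 0
g(7) = mex{0,2} = 1
g(8) = mex{0} = 1
g(9) = mex{0,1} = 2
g(10) = mex{0,1} = 2
g(11) = mex{0,1,2} = 3
g(12) = mex{1,2} = 0
So g(12) = 0.

0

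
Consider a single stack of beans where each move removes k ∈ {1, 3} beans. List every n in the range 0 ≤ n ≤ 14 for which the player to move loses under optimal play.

Build the Grundy sequence with g(k) = mex{g(k−s) : s ∈ {1, 3}, s ≤ k}:
k:     0  1  2  3  4  5  6  7  8  9 10 11 12 13 14
g(k):  0  1  0  1  0  1  0  1  0  1  0  1  0  1  0
The P-positions (g = 0) in 0..14 are 0, 2, 4, 6, 8, 10, 12, 14.

0, 2, 4, 6, 8, 10, 12, 14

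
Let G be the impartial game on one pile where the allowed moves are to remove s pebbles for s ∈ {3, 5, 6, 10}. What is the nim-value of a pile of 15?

2

Build the Grundy sequence with g(k) = mex{g(k−s) : s ∈ {3, 5, 6, 10}, s ≤ k}:
k:     0  1  2  3  4  5  6  7  8  9 10 11 12 13 14 15
g(k):  0  0  0  1  1  1  2  2  2  0  3  3  1  0  4  2
So g(15) = 2.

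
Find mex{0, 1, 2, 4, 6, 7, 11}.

The values 0, 1, 2 are all present; 3 is the first non-negative integer missing from the set.

3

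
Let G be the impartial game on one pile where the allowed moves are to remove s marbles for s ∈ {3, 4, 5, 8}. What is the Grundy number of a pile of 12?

0

Build the Grundy sequence with g(k) = mex{g(k−s) : s ∈ {3, 4, 5, 8}, s ≤ k}:
g(0) = mex{} = 0
g(1) = mex{} = 0
g(2) = mex{} = 0
g(3) = mex{0} = 1
g(4) = mex{0} = 1
g(5) = mex{0} = 1
g(6) = mex{0,1} = 2
g(7) = mex{0,1} = 2
g(8) = mex{0,1} = 2
g(9) = mex{0,1,2} = 3
g(10) = mex{0,1,2} = 3
g(11) = mex{1,2} = 0
g(12) = mex{1,2,3} = 0
So g(12) = 0.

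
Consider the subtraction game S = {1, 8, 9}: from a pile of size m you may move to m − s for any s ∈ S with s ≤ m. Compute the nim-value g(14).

2

Compute g(0), g(1), … for moves {1, 8, 9}:
k:     0  1  2  3  4  5  6  7  8  9 10 11 12 13 14
g(k):  0  1  0  1  0  1  0  1  2  3  2  3  2  3  2
So g(14) = 2.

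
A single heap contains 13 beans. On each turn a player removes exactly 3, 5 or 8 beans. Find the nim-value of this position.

Build the Grundy sequence with g(k) = mex{g(k−s) : s ∈ {3, 5, 8}, s ≤ k}:
k:     0  1  2  3  4  5  6  7  8  9 10 11 12 13
g(k):  0  0  0  1  1  1  2  2  2  3  3  0  0  0
So g(13) = 0.

0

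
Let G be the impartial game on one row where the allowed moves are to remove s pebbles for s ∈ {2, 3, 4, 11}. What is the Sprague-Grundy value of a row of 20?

Compute g(0), g(1), … for moves {2, 3, 4, 11}:
k:     0  1  2  3  4  5  6  7  8  9 10 11 12 13 14 15 16 17 18 19 20
g(k):  0  0  1  1  2  2  0  0  1  1  2  2  3  0  0  1  1  2  2  0  0
So g(20) = 0.

0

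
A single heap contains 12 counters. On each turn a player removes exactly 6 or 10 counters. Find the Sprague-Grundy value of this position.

Grundy values for subtraction set {6, 10}:
g(0) = mex{} = 0
g(1) = mex{} = 0
g(2) = mex{} = 0
g(3) = mex{} = 0
g(4) = mex{} = 0
g(5) = mex{} = 0
g(6) = mex{0} = 1
g(7) = mex{0} = 1
g(8) = mex{0} = 1
g(9) = mex{0} = 1
g(10) = mex{0} = 1
g(11) = mex{0} = 1
g(12) = mex{0,1} = 2
So g(12) = 2.

2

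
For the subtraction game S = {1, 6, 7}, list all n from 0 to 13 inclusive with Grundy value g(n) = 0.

0, 2, 4, 12

Grundy values for subtraction set {1, 6, 7}:
k:     0  1  2  3  4  5  6  7  8  9 10 11 12 13
g(k):  0  1  0  1  0  1  2  3  2  3  2  3  0  1
The P-positions (g = 0) in 0..13 are 0, 2, 4, 12.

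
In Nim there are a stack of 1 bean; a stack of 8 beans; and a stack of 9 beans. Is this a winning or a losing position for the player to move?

Losing position

Bitwise XOR of the heap sizes:
  0001  (1)
  1000  (8)
  1001  (9)
  ----
  0000  (0)
The nim-sum is 0, so this is a P-position: the player to move is in a losing position under optimal play.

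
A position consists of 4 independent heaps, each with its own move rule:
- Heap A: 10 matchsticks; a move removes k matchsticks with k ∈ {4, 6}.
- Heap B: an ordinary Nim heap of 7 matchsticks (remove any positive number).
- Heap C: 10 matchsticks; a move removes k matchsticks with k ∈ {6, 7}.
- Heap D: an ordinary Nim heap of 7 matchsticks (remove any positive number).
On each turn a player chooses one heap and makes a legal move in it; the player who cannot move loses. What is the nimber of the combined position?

For heap A, compute g(0), g(1), … with moves {4, 6}:
g(0) = mex{} = 0
g(1) = mex{} = 0
g(2) = mex{} = 0
g(3) = mex{} = 0
g(4) = mex{0} = 1
g(5) = mex{0} = 1
g(6) = mex{0} = 1
g(7) = mex{0} = 1
g(8) = mex{0,1} = 2
g(9) = mex{0,1} = 2
g(10) = mex{1} = 0
So g(10) = 0.
Heap B is a plain Nim heap of size 7, so its Grundy value is 7.
For heap C, compute g(0), g(1), … with moves {6, 7}:
k:     0  1  2  3  4  5  6  7  8  9 10
g(k):  0  0  0  0  0  0  1  1  1  1  1
So g(10) = 1.
Heap D is a plain Nim heap of size 7, so its Grundy value is 7.
The value of a disjunctive sum is the nim-sum of the parts.
Combined value = 0 XOR 7 XOR 1 XOR 7 = 1.

1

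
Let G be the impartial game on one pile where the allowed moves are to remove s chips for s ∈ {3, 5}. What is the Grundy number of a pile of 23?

2

Grundy values for subtraction set {3, 5}:
k:     0  1  2  3  4  5  6  7  8  9 10 11 12 13 14 15 16 17 18 19 20 21 22 23
g(k):  0  0  0  1  1  1  2  2  0  0  0  1  1  1  2  2  0  0  0  1  1  1  2  2
So g(23) = 2.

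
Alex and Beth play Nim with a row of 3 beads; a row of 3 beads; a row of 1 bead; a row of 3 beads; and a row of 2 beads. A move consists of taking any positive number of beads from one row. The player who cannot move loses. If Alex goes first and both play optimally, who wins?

In binary:
  11  (3)
  11  (3)
  01  (1)
  11  (3)
  10  (2)
  --
  00  (0)
The nim-sum is 0, so this is a P-position: the player to move is in a losing position under optimal play; Alex is about to move from it and so loses — Beth wins.

Beth wins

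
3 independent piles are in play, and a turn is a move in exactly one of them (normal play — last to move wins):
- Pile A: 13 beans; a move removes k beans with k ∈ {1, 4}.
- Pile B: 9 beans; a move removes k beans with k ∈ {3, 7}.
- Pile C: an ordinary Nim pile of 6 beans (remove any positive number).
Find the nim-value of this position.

Grundy values for pile A (subtraction set {1, 4}):
g(0) = mex{} = 0
g(1) = mex{0} = 1
g(2) = mex{1} = 0
g(3) = mex{0} = 1
g(4) = mex{0,1} = 2
g(5) = mex{1,2} = 0
g(6) = mex{0} = 1
g(7) = mex{1} = 0
g(8) = mex{0,2} = 1
g(9) = mex{0,1} = 2
g(10) = mex{1,2} = 0
g(11) = mex{0} = 1
g(12) = mex{1} = 0
g(13) = mex{0,2} = 1
So g(13) = 1.
Build the Grundy sequence for pile B with g(k) = mex{g(k−s) : s ∈ {3, 7}, s ≤ k}:
g(0) = mex{} = 0
g(1) = mex{} = 0
g(2) = mex{} = 0
g(3) = mex{0} = 1
g(4) = mex{0} = 1
g(5) = mex{0} = 1
g(6) = mex{1} = 0
g(7) = mex{0,1} = 2
g(8) = mex{0,1} = 2
g(9) = mex{0} = 1
So g(9) = 1.
Pile C is a plain Nim pile of size 6, so its Grundy value is 6.
The value of a disjunctive sum is the nim-sum of the parts.
Combined value = 1 ⊕ 1 ⊕ 6 = 6.

6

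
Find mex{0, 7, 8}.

1

0 is in the set but 1 is not, so the mex is 1.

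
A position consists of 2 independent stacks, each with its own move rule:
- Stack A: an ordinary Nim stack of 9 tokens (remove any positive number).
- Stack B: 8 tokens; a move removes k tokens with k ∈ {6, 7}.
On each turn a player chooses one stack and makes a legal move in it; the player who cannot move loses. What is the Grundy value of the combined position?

8

Stack A is a plain Nim stack of size 9, so its Grundy value is 9.
Build the Grundy sequence for stack B with g(k) = mex{g(k−s) : s ∈ {6, 7}, s ≤ k}:
g(0) = mex{} = 0
g(1) = mex{} = 0
g(2) = mex{} = 0
g(3) = mex{} = 0
g(4) = mex{} = 0
g(5) = mex{} = 0
g(6) = mex{0} = 1
g(7) = mex{0} = 1
g(8) = mex{0} = 1
So g(8) = 1.
By the Sprague-Grundy theorem, the Grundy value of a sum of independent games is the XOR of the component values.
Combined value = 9 XOR 1 = 8.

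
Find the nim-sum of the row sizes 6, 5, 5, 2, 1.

Compute the nim-sum pairwise:
6 ^ 5 = 3
3 ^ 5 = 6
6 ^ 2 = 4
4 ^ 1 = 5

5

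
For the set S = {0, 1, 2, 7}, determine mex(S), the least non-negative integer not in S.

3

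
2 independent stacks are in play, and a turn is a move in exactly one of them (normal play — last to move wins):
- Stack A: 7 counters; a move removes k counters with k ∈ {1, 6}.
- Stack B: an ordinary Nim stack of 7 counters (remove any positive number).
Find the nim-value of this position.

7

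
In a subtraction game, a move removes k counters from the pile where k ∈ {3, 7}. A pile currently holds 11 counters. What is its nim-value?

Compute g(0), g(1), … for moves {3, 7}:
k:     0  1  2  3  4  5  6  7  8  9 10 11
g(k):  0  0  0  1  1  1  0  2  2  1  0  0
So g(11) = 0.

0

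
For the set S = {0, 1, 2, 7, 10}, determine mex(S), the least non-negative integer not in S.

3

The values 0, 1, 2 are all present; 3 is the first non-negative integer missing from the set.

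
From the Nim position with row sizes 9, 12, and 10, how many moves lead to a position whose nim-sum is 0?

Compute the nim-sum pairwise:
9 ⊕ 12 = 5
5 ⊕ 10 = 15
The overall nim-sum is X = 15. A row of size p has a winning move iff p XOR X < p (reduce it to p XOR X).
  9: 9 XOR 15 = 6 < 9 — winning move (to 6).
  12: 12 XOR 15 = 3 < 12 — winning move (to 3).
  10: 10 XOR 15 = 5 < 10 — winning move (to 5).
That gives 3 winning moves.

3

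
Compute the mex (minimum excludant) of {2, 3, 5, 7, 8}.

0 is not in the set, so the mex is 0.

0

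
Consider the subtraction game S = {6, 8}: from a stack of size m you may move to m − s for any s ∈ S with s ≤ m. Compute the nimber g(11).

1

Compute g(0), g(1), … for moves {6, 8}:
k:     0  1  2  3  4  5  6  7  8  9 10 11
g(k):  0  0  0  0  0  0  1  1  1  1  1  1
So g(11) = 1.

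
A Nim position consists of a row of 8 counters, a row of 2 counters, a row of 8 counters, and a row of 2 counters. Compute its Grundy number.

Write each in binary and XOR column by column:
  1000  (8)
  0010  (2)
  1000  (8)
  0010  (2)
  ----
  0000  (0)

0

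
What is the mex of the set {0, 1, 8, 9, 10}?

The values 0, 1 are all present; 2 is the first non-negative integer missing from the set.

2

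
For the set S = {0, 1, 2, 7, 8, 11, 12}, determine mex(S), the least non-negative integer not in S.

The values 0, 1, 2 are all present; 3 is the first non-negative integer missing from the set.

3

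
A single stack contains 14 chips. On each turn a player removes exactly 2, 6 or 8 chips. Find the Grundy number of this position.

Grundy values for subtraction set {2, 6, 8}:
g(0) = mex{} = 0
g(1) = mex{} = 0
g(2) = mex{0} = 1
g(3) = mex{0} = 1
g(4) = mex{1} = 0
g(5) = mex{1} = 0
g(6) = mex{0} = 1
g(7) = mex{0} = 1
g(8) = mex{0,1} = 2
g(9) = mex{0,1} = 2
g(10) = mex{0,1,2} = 3
g(11) = mex{0,1,2} = 3
g(12) = mex{0,1,3} = 2
g(13) = mex{0,1,3} = 2
g(14) = mex{1,2} = 0
So g(14) = 0.

0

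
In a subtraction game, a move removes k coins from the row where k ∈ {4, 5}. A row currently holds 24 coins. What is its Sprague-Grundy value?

1

Compute g(0), g(1), … for moves {4, 5}:
k:     0  1  2  3  4  5  6  7  8  9 10 11 12 13 14 15 16 17 18 19 20 21 22 23 24
g(k):  0  0  0  0  1  1  1  1  2  0  0  0  0  1  1  1  1  2  0  0  0  0  1  1  1
So g(24) = 1.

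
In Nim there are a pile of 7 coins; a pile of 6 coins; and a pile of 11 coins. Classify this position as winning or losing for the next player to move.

Nim-sum: 7 XOR 6 XOR 11 = 10.
The nim-sum is 10 ≠ 0, so this is an N-position: the player to move can win.

Winning position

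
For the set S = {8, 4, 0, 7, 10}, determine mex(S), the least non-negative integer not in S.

1

0 is in the set but 1 is not, so the mex is 1.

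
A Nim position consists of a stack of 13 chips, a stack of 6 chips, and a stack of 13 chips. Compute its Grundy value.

Compute the nim-sum pairwise:
13 ^ 6 = 11
11 ^ 13 = 6

6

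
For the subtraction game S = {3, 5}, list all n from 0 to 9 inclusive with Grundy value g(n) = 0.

0, 1, 2, 8, 9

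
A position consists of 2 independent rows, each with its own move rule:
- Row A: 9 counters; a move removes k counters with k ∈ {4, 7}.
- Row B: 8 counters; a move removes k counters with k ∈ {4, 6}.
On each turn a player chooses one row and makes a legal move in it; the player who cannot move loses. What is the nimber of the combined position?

0

For row A, compute g(0), g(1), … with moves {4, 7}:
g(0) = mex{} = 0
g(1) = mex{} = 0
g(2) = mex{} = 0
g(3) = mex{} = 0
g(4) = mex{0} = 1
g(5) = mex{0} = 1
g(6) = mex{0} = 1
g(7) = mex{0} = 1
g(8) = mex{0,1} = 2
g(9) = mex{0,1} = 2
So g(9) = 2.
Grundy values for row B (subtraction set {4, 6}):
k:     0  1  2  3  4  5  6  7  8
g(k):  0  0  0  0  1  1  1  1  2
So g(8) = 2.
By the Sprague-Grundy theorem, the Grundy value of a sum of independent games is the XOR of the component values.
Combined value = 2 ⊕ 2 = 0.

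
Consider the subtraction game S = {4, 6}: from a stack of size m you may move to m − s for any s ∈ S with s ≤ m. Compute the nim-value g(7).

1

Grundy values for subtraction set {4, 6}:
g(0) = mex{} = 0
g(1) = mex{} = 0
g(2) = mex{} = 0
g(3) = mex{} = 0
g(4) = mex{0} = 1
g(5) = mex{0} = 1
g(6) = mex{0} = 1
g(7) = mex{0} = 1
So g(7) = 1.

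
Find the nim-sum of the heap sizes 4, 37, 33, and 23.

23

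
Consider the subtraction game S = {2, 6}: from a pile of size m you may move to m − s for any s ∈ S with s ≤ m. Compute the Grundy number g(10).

Grundy values for subtraction set {2, 6}:
k:     0  1  2  3  4  5  6  7  8  9 10
g(k):  0  0  1  1  0  0  1  1  0  0  1
So g(10) = 1.

1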